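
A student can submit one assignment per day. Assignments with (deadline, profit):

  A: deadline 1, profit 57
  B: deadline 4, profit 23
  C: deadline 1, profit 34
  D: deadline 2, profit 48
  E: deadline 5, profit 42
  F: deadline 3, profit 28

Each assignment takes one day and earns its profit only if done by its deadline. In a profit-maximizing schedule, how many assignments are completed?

Profit order: A=57 D=48 E=42 C=34 F=28 B=23
Assign: A→slot 1, D→slot 2, E→slot 5, C skipped, F→slot 3, B→slot 4.
Slots: [1:A] [2:D] [3:F] [4:B] [5:E]
5 of 6 scheduled.

5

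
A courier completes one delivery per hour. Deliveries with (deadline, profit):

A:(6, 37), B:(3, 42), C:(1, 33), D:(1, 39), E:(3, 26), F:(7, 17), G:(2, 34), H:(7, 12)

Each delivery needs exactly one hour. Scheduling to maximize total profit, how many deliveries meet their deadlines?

6

Sort by profit descending; place each in the latest free slot ≤ its deadline.
By profit: B(d3,42), D(d1,39), A(d6,37), G(d2,34), C(d1,33), E(d3,26), F(d7,17), H(d7,12)
B→slot 3; D→slot 1; A→slot 6; G→slot 2; C skipped; E skipped; F→slot 7; H→slot 5.
6 of 8 scheduled.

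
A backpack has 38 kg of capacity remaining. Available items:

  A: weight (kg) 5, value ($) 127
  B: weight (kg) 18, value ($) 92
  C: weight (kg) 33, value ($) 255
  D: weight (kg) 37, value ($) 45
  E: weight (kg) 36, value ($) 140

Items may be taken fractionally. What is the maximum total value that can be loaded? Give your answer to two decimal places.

Order: A (127/5=25.40) > C (255/33=7.73) > B (92/18=5.11) > E (140/36=3.89) > D (45/37=1.22)
Fill: take A (5 @ 127) → take C (33 @ 255); 38/38 used.
Total value = 382.00

382.00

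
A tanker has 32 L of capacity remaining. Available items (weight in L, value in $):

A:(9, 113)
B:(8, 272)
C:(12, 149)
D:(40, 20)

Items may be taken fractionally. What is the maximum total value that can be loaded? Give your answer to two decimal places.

Greedy by value/weight ratio, highest first.
Order: B (272/8=34.00) > A (113/9=12.56) > C (149/12=12.42) > D (20/40=0.50)
Fill: take B (8 @ 272) → take A (9 @ 113) → take C (12 @ 149) → take 3/40 of D → 1.50; 32/32 used.
Total value = 535.50

535.50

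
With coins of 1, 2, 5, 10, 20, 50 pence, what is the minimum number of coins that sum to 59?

59 − 1×50→9 − 1×5→4 − 2×2→0
Total coins = 1 + 1 + 2 = 4

4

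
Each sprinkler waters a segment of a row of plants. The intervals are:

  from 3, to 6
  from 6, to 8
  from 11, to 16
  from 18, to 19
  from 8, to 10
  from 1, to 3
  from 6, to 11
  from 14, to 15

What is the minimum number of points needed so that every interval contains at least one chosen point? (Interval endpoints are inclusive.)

4

Sorted: [1,3] [3,6] [6,8] [8,10] [6,11] [14,15] [11,16] [18,19]
{[1,3],[3,6]} hit by 3; {[6,8],[8,10],[6,11]} hit by 8; {[14,15],[11,16]} hit by 15; {[18,19]} hit by 19.
Points: 3, 8, 15, 19 (4 total).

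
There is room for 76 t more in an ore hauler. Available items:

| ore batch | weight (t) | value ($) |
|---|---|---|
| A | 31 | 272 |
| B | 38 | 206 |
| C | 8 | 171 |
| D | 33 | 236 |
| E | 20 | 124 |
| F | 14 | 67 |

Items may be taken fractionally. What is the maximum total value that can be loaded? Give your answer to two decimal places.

Ratios (sorted): C 21.38, A 8.77, D 7.15, E 6.20, B 5.42, F 4.79
take C (8 @ 171); take A (31 @ 272); take D (33 @ 236); take 4/20 of E → 24.80. Capacity used 76/76.
Total value = 703.80

703.80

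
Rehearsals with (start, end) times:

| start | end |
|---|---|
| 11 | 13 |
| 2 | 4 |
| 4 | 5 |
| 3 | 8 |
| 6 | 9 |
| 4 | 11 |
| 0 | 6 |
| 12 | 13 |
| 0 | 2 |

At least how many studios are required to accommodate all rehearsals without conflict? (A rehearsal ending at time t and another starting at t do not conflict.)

Events (time:±→running): 0:+→1 0:+→2 2:-→1 2:+→2 3:+→3 4:-→2 4:+→3 4:+→4 … peak 4.

4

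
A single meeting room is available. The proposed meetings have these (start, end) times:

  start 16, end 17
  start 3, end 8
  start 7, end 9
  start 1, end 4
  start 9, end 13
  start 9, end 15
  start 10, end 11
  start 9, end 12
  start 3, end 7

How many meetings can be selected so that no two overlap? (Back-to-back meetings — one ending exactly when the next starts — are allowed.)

4

Greedy by earliest finish: after sorting by end time, pick each interval compatible with the last pick.
By end time: (1,4), (3,7), (3,8), (7,9), (10,11), (9,12), (9,13), (9,15), (16,17).
Pick (1,4); next start ≥ 4 → (7,9); next start ≥ 9 → (10,11); next start ≥ 11 → (16,17).
Selected 4 meetings.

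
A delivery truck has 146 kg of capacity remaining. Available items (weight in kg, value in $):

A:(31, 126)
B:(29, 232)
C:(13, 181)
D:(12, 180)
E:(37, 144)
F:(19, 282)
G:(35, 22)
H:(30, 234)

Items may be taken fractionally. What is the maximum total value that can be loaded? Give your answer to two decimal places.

1281.70

Greedy by value/weight ratio, highest first.
Order: D (180/12=15.00) > F (282/19=14.84) > C (181/13=13.92) > B (232/29=8.00) > H (234/30=7.80) > A (126/31=4.06) > E (144/37=3.89) > G (22/35=0.63)
Fill: take D (12 @ 180) → take F (19 @ 282) → take C (13 @ 181) → take B (29 @ 232) → take H (30 @ 234) → take A (31 @ 126) → take 12/37 of E → 46.70; 146/146 used.
Total value = 1281.70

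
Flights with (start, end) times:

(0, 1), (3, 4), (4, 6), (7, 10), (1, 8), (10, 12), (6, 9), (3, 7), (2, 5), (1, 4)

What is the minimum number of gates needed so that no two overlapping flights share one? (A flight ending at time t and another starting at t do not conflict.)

5

Count concurrent intervals with a sweep; the peak is the room count.
starts: [0, 1, 1, 2, 3, 3, 4, 6, 7, 10]
ends:   [1, 4, 4, 5, 6, 7, 8, 9, 10, 12]
s0→1 e1→0 s1→1 s1→2 s2→3 s3→4 s3→5  — peak 5.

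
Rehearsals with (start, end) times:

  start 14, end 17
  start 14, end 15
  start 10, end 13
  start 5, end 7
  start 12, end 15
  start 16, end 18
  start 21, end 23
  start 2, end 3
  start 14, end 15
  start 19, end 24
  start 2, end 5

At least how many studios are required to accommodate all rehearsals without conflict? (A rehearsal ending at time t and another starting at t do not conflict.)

Count concurrent intervals with a sweep; the peak is the room count.
starts: [2, 2, 5, 10, 12, 14, 14, 14, 16, 19, 21]
ends:   [3, 5, 7, 13, 15, 15, 15, 17, 18, 23, 24]
s2→1 s2→2 e3→1 e5→0 s5→1 e7→0 s10→1 s12→2 e13→1 s14→2 s14→3 s14→4  — peak 4.

4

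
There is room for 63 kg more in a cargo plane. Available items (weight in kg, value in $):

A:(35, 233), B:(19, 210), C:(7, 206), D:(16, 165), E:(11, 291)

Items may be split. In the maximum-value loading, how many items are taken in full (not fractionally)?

4

Ratios (sorted): C 29.43, E 26.45, B 11.05, D 10.31, A 6.66
take C (7 @ 206); take E (11 @ 291); take B (19 @ 210); take D (16 @ 165); take 10/35 of A → 66.57. Capacity used 63/63.
4 item(s) taken whole; one partial (take 10/35 of A).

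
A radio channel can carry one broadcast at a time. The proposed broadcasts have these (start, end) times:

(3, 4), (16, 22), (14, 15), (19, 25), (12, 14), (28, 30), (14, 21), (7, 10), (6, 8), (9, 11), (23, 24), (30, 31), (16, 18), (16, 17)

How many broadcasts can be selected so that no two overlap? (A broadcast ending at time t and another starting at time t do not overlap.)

9

Order by finish time; keep every interval that doesn't clash with the previous kept one.
Sorted by end: (3,4)  (6,8)  (7,10)  (9,11)  (12,14)  (14,15)  (16,17)  (16,18)  (14,21)  (16,22)  (23,24)  (19,25)  (28,30)  (30,31)
take (3,4); take (6,8); take (9,11); take (12,14); take (14,15); take (16,17); take (23,24); take (28,30); take (30,31).
Selected 9 broadcasts.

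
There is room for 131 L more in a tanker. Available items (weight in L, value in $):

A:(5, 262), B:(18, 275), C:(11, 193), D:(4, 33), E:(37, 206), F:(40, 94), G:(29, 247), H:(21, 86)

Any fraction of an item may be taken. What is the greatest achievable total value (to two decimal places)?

Order: A (262/5=52.40) > C (193/11=17.55) > B (275/18=15.28) > G (247/29=8.52) > D (33/4=8.25) > E (206/37=5.57) > H (86/21=4.10) > F (94/40=2.35)
Fill: take A (5 @ 262) → take C (11 @ 193) → take B (18 @ 275) → take G (29 @ 247) → take D (4 @ 33) → take E (37 @ 206) → take H (21 @ 86) → take 6/40 of F → 14.10; 131/131 used.
Total value = 1316.10

1316.10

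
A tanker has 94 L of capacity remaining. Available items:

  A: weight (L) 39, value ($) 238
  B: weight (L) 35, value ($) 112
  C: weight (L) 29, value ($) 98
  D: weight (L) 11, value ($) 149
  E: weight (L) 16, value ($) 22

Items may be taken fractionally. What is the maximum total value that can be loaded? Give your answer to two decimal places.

Sort by value per unit weight and fill in that order.
Order: D (149/11=13.55) > A (238/39=6.10) > C (98/29=3.38) > B (112/35=3.20) > E (22/16=1.38)
Fill: take D (11 @ 149) → take A (39 @ 238) → take C (29 @ 98) → take 15/35 of B → 48.00; 94/94 used.
Total value = 533.00

533.00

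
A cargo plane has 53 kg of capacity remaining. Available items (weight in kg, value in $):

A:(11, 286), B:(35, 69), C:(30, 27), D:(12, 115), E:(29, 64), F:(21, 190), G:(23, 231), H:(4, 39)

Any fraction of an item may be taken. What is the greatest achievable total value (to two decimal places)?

698.14

Ratios (sorted): A 26.00, G 10.04, H 9.75, D 9.58, F 9.05, E 2.21, B 1.97, C 0.90
take A (11 @ 286); take G (23 @ 231); take H (4 @ 39); take D (12 @ 115); take 3/21 of F → 27.14. Capacity used 53/53.
Total value = 698.14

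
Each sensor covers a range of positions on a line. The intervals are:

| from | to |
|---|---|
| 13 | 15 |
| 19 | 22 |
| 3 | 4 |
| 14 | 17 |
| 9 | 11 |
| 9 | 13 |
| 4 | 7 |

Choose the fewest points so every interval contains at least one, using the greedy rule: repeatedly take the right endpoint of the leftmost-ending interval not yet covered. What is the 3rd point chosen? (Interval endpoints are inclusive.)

15

By right end: [3,4]  [4,7]  [9,11]  [9,13]  [13,15]  [14,17]  [19,22]
[3,4] uncovered → point at 4; [9,11] uncovered → point at 11; [13,15] uncovered → point at 15; [19,22] uncovered → point at 22.
Points: 4, 11, 15, 22 (4 total).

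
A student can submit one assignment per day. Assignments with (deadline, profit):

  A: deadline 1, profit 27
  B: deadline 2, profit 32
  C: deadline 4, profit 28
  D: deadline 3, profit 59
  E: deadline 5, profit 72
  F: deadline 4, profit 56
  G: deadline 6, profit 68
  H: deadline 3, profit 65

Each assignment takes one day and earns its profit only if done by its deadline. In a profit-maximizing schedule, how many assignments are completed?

6

Sort by profit descending; place each in the latest free slot ≤ its deadline.
Profit order: E=72 G=68 H=65 D=59 F=56 B=32 C=28 A=27
Assign: E→slot 5, G→slot 6, H→slot 3, D→slot 2, F→slot 4, B→slot 1, C skipped, A skipped.
Slots: [1:B] [2:D] [3:H] [4:F] [5:E] [6:G]
6 of 8 scheduled.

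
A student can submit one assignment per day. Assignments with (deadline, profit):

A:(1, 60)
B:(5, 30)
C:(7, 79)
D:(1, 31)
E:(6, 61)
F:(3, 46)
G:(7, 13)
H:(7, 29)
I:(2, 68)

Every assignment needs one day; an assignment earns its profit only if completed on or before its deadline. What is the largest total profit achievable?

Profit order: C=79 I=68 E=61 A=60 F=46 D=31 B=30 H=29 G=13
Assign: C→slot 7, I→slot 2, E→slot 6, A→slot 1, F→slot 3, D skipped, B→slot 5, H→slot 4, G skipped.
Slots: [1:A] [2:I] [3:F] [4:H] [5:B] [6:E] [7:C]
Profit = 60 + 68 + 46 + 29 + 30 + 61 + 79 = 373

373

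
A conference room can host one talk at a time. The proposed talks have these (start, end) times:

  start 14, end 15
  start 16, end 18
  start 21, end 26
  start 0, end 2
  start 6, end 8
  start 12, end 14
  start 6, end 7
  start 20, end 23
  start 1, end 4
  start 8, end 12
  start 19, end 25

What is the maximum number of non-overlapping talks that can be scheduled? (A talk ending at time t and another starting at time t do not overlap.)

By end time: (0,2), (1,4), (6,7), (6,8), (8,12), (12,14), (14,15), (16,18), (20,23), (19,25), (21,26).
Pick (0,2); next start ≥ 2 → (6,7); next start ≥ 7 → (8,12); next start ≥ 12 → (12,14); next start ≥ 14 → (14,15); next start ≥ 15 → (16,18); next start ≥ 18 → (20,23).
Selected 7 talks.

7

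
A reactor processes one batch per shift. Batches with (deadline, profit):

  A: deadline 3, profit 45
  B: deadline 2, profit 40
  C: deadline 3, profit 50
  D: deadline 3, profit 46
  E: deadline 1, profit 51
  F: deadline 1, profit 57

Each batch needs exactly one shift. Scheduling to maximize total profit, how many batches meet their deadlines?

By profit: F(d1,57), E(d1,51), C(d3,50), D(d3,46), A(d3,45), B(d2,40)
F→slot 1; E skipped; C→slot 3; D→slot 2; A skipped; B skipped.
3 of 6 scheduled.

3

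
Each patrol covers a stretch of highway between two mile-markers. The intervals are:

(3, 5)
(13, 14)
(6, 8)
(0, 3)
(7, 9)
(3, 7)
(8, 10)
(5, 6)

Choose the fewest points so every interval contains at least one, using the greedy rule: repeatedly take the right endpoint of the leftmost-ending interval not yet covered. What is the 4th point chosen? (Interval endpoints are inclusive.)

Sort by right endpoint; whenever an interval is uncovered, place a point at its right end.
By right end: [0,3]  [3,5]  [5,6]  [3,7]  [6,8]  [7,9]  [8,10]  [13,14]
[0,3] uncovered → point at 3; [5,6] uncovered → point at 6; [7,9] uncovered → point at 9; [13,14] uncovered → point at 14.
Points: 3, 6, 9, 14 (4 total).

14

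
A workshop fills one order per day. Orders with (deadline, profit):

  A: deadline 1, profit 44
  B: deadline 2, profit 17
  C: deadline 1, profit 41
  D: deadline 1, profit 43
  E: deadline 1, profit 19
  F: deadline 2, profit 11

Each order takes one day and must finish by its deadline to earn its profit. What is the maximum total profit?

Sort by profit descending; place each in the latest free slot ≤ its deadline.
Profit order: A=44 D=43 C=41 E=19 B=17 F=11
Assign: A→slot 1, D skipped, C skipped, E skipped, B→slot 2, F skipped.
Slots: [1:A] [2:B]
Profit = 44 + 17 = 61

61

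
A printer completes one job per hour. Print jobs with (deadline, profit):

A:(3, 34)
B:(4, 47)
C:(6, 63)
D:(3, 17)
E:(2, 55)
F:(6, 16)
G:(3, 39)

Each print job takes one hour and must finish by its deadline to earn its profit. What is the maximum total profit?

Take jobs in profit order; each goes to the latest open slot no later than its deadline.
Profit order: C=63 E=55 B=47 G=39 A=34 D=17 F=16
Assign: C→slot 6, E→slot 2, B→slot 4, G→slot 3, A→slot 1, D skipped, F→slot 5.
Slots: [1:A] [2:E] [3:G] [4:B] [5:F] [6:C]
Profit = 34 + 55 + 39 + 47 + 16 + 63 = 254

254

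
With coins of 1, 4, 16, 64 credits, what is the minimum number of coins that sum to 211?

Use the largest denomination that fits, subtract, and repeat.
211 = 3×64 + 1×16 + 3×1
Total coins = 3 + 1 + 3 = 7

7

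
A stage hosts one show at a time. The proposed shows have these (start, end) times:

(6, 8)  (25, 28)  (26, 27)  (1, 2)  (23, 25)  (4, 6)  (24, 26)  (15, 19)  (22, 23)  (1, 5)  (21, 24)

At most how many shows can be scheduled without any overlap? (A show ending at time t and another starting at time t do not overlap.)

7

Greedy by earliest finish: after sorting by end time, pick each interval compatible with the last pick.
Sorted by end: (1,2)  (1,5)  (4,6)  (6,8)  (15,19)  (22,23)  (21,24)  (23,25)  (24,26)  (26,27)  (25,28)
take (1,2); skip (1,5); take (4,6); take (6,8); take (15,19); take (22,23); take (23,25); take (26,27).
Selected 7 shows.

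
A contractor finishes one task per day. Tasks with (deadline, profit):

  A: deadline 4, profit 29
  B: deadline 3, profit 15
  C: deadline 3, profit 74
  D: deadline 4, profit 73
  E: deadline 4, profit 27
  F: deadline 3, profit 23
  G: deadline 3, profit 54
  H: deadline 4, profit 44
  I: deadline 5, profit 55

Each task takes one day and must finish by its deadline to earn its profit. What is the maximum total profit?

By profit: C(d3,74), D(d4,73), I(d5,55), G(d3,54), H(d4,44), A(d4,29), E(d4,27), F(d3,23), B(d3,15)
C→slot 3; D→slot 4; I→slot 5; G→slot 2; H→slot 1; A skipped; E skipped; F skipped; B skipped.
Profit = 44 + 54 + 74 + 73 + 55 = 300

300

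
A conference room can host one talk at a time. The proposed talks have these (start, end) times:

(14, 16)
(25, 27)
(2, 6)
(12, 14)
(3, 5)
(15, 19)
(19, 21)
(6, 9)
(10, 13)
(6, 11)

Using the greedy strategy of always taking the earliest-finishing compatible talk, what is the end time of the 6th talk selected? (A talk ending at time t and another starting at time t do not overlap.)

Order by finish time; keep every interval that doesn't clash with the previous kept one.
By end time: (3,5), (2,6), (6,9), (6,11), (10,13), (12,14), (14,16), (15,19), (19,21), (25,27).
Pick (3,5); next start ≥ 5 → (6,9); next start ≥ 9 → (10,13); next start ≥ 13 → (14,16); next start ≥ 16 → (19,21); next start ≥ 21 → (25,27).
Selected: (3,5) (6,9) (10,13) (14,16) (19,21) (25,27)

27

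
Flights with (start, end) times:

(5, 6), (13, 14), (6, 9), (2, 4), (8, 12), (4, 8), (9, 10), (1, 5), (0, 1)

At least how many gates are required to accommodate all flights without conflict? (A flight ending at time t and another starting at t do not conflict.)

Count concurrent intervals with a sweep; the peak is the room count.
starts: [0, 1, 2, 4, 5, 6, 8, 9, 13]
ends:   [1, 4, 5, 6, 8, 9, 10, 12, 14]
s0→1 e1→0 s1→1 s2→2  — peak 2.

2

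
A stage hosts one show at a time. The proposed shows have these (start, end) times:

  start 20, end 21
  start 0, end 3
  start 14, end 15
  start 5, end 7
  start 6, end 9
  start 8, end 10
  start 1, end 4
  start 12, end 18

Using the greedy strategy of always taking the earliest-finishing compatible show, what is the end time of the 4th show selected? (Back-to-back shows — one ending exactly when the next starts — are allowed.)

15

Sorted by end: (0,3)  (1,4)  (5,7)  (6,9)  (8,10)  (14,15)  (12,18)  (20,21)
take (0,3); take (5,7); skip (6,9); take (8,10); take (14,15); skip (12,18); take (20,21).
Selected: (0,3) (5,7) (8,10) (14,15) (20,21)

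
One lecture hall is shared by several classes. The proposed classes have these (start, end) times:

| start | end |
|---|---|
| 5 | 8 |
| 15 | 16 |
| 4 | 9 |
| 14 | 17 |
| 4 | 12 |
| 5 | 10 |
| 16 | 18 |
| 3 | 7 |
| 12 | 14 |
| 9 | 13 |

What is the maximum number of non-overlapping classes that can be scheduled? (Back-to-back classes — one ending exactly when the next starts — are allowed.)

Greedy by earliest finish: after sorting by end time, pick each interval compatible with the last pick.
By end time: (3,7), (5,8), (4,9), (5,10), (4,12), (9,13), (12,14), (15,16), (14,17), (16,18).
Pick (3,7); next start ≥ 7 → (9,13); next start ≥ 13 → (15,16); next start ≥ 16 → (16,18).
Selected 4 classes.

4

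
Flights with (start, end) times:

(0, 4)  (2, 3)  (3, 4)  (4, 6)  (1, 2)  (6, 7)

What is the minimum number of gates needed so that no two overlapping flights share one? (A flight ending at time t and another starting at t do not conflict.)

Count concurrent intervals with a sweep; the peak is the room count.
starts: [0, 1, 2, 3, 4, 6]
ends:   [2, 3, 4, 4, 6, 7]
s0→1 s1→2  — peak 2.

2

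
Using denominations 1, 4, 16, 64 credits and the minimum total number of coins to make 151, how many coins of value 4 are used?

Greedy: take as many of the largest coin as possible, then repeat with the remainder.
151 − 2×64→23 − 1×16→7 − 1×4→3 − 3×1→0
Count of 4: 1

1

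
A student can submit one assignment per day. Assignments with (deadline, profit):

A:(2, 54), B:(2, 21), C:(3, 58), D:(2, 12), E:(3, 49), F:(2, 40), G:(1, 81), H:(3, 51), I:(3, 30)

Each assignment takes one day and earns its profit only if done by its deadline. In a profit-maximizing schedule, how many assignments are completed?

3

Take jobs in profit order; each goes to the latest open slot no later than its deadline.
Profit order: G=81 C=58 A=54 H=51 E=49 F=40 I=30 B=21 D=12
Assign: G→slot 1, C→slot 3, A→slot 2, H skipped, E skipped, F skipped, I skipped, B skipped, D skipped.
Slots: [1:G] [2:A] [3:C]
3 of 9 scheduled.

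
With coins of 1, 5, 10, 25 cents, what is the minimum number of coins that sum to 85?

85 − 3×25→10 − 1×10→0
Total coins = 3 + 1 = 4

4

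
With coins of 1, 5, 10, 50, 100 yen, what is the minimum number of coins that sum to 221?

5

221 − 2×100→21 − 2×10→1 − 1×1→0
Total coins = 2 + 2 + 1 = 5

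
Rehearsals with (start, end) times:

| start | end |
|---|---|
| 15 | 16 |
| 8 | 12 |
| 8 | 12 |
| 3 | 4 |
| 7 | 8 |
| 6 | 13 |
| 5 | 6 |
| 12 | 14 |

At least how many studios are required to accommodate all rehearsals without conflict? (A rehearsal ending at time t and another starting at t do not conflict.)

starts: [3, 5, 6, 7, 8, 8, 12, 15]
ends:   [4, 6, 8, 12, 12, 13, 14, 16]
s3→1 e4→0 s5→1 e6→0 s6→1 s7→2 e8→1 s8→2 s8→3  — peak 3.

3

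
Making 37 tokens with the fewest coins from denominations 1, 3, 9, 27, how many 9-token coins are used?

37 − 1×27→10 − 1×9→1 − 1×1→0
Count of 9: 1

1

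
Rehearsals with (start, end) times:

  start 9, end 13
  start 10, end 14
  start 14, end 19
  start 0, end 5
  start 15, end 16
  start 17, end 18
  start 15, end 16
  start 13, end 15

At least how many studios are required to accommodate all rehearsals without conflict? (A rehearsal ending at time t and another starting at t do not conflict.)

3

Count concurrent intervals with a sweep; the peak is the room count.
starts: [0, 9, 10, 13, 14, 15, 15, 17]
ends:   [5, 13, 14, 15, 16, 16, 18, 19]
s0→1 e5→0 s9→1 s10→2 e13→1 s13→2 e14→1 s14→2 e15→1 s15→2 s15→3  — peak 3.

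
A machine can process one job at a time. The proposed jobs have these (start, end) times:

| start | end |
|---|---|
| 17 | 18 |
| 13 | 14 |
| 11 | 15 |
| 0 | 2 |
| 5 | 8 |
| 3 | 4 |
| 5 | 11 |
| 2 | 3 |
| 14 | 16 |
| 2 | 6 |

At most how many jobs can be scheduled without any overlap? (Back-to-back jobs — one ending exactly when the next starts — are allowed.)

7

Sort by end time and greedily take each interval whose start is ≥ the last chosen end.
By end time: (0,2), (2,3), (3,4), (2,6), (5,8), (5,11), (13,14), (11,15), (14,16), (17,18).
Pick (0,2); next start ≥ 2 → (2,3); next start ≥ 3 → (3,4); next start ≥ 4 → (5,8); next start ≥ 8 → (13,14); next start ≥ 14 → (14,16); next start ≥ 16 → (17,18).
Selected 7 jobs.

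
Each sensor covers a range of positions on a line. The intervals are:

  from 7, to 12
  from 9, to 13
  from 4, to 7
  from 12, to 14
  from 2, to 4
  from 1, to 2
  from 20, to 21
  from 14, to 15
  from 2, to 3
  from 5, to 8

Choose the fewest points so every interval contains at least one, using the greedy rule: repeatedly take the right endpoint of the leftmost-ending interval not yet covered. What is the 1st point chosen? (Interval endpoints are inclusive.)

Sort by right endpoint; whenever an interval is uncovered, place a point at its right end.
By right end: [1,2]  [2,3]  [2,4]  [4,7]  [5,8]  [7,12]  [9,13]  [12,14]  [14,15]  [20,21]
[1,2] uncovered → point at 2; [4,7] uncovered → point at 7; [9,13] uncovered → point at 13; [14,15] uncovered → point at 15; [20,21] uncovered → point at 21.
Points: 2, 7, 13, 15, 21 (5 total).

2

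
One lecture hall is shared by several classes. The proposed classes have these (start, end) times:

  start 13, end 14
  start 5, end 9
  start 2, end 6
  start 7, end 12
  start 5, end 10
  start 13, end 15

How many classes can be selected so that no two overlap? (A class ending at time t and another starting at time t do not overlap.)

3

By end time: (2,6), (5,9), (5,10), (7,12), (13,14), (13,15).
Pick (2,6); next start ≥ 6 → (7,12); next start ≥ 12 → (13,14).
Selected 3 classes.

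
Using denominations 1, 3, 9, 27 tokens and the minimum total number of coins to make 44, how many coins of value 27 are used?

44 = 1×27 + 1×9 + 2×3 + 2×1
Count of 27: 1

1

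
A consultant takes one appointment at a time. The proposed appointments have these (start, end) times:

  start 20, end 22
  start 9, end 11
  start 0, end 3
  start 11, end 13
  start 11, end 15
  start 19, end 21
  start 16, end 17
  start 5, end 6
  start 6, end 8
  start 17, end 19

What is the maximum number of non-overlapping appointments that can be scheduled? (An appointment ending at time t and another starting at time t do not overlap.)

8

Sort by end time and greedily take each interval whose start is ≥ the last chosen end.
Sorted by end: (0,3)  (5,6)  (6,8)  (9,11)  (11,13)  (11,15)  (16,17)  (17,19)  (19,21)  (20,22)
take (0,3); take (5,6); take (6,8); take (9,11); take (11,13); skip (11,15); take (16,17); take (17,19); take (19,21).
Selected 8 appointments.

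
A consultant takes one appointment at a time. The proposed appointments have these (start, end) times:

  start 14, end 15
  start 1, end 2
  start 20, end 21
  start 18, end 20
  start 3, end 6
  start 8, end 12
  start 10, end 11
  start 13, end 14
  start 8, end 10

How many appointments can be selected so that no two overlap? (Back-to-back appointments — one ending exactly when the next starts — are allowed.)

Order by finish time; keep every interval that doesn't clash with the previous kept one.
Sorted by end: (1,2)  (3,6)  (8,10)  (10,11)  (8,12)  (13,14)  (14,15)  (18,20)  (20,21)
take (1,2); take (3,6); take (8,10); take (10,11); skip (8,12); take (13,14); take (14,15); take (18,20); take (20,21).
Selected 8 appointments.

8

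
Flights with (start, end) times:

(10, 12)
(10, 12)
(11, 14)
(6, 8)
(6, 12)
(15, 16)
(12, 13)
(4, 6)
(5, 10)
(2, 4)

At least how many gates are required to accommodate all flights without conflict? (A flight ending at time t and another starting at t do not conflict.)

starts: [2, 4, 5, 6, 6, 10, 10, 11, 12, 15]
ends:   [4, 6, 8, 10, 12, 12, 12, 13, 14, 16]
s2→1 e4→0 s4→1 s5→2 e6→1 s6→2 s6→3 e8→2 e10→1 s10→2 s10→3 s11→4  — peak 4.

4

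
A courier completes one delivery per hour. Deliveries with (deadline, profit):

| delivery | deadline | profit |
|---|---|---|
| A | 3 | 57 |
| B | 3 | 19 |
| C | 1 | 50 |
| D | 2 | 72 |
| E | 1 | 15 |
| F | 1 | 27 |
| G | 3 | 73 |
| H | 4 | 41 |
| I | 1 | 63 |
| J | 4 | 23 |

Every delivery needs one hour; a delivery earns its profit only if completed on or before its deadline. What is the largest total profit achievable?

By profit: G(d3,73), D(d2,72), I(d1,63), A(d3,57), C(d1,50), H(d4,41), F(d1,27), J(d4,23), B(d3,19), E(d1,15)
G→slot 3; D→slot 2; I→slot 1; A skipped; C skipped; H→slot 4; F skipped; J skipped; B skipped; E skipped.
Profit = 63 + 72 + 73 + 41 = 249

249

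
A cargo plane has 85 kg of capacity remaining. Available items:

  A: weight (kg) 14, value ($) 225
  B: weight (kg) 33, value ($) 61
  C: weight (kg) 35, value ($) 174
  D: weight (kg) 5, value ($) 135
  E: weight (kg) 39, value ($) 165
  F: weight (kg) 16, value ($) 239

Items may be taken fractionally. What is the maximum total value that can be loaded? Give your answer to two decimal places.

Sort by value per unit weight and fill in that order.
Order: D (135/5=27.00) > A (225/14=16.07) > F (239/16=14.94) > C (174/35=4.97) > E (165/39=4.23) > B (61/33=1.85)
Fill: take D (5 @ 135) → take A (14 @ 225) → take F (16 @ 239) → take C (35 @ 174) → take 15/39 of E → 63.46; 85/85 used.
Total value = 836.46

836.46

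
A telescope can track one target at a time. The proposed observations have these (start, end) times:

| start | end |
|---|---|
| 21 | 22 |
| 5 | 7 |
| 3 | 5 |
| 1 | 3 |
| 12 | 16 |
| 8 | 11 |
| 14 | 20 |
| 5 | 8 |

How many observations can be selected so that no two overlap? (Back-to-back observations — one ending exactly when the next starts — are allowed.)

6

Greedy by earliest finish: after sorting by end time, pick each interval compatible with the last pick.
Sorted by end: (1,3)  (3,5)  (5,7)  (5,8)  (8,11)  (12,16)  (14,20)  (21,22)
take (1,3); take (3,5); take (5,7); take (8,11); take (12,16); take (21,22).
Selected 6 observations.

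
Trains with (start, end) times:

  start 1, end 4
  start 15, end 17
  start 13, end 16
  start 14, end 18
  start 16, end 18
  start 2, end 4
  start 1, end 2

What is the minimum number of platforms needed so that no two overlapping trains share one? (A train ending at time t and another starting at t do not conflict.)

The answer is the maximum number of intervals overlapping at any instant.
Events (time:±→running): 1:+→1 1:+→2 2:-→1 2:+→2 4:-→1 4:-→0 13:+→1 14:+→2 15:+→3 … peak 3.

3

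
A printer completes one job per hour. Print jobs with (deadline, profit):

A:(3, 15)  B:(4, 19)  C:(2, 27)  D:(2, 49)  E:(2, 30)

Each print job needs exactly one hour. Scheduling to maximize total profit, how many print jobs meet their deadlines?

4

Profit order: D=49 E=30 C=27 B=19 A=15
Assign: D→slot 2, E→slot 1, C skipped, B→slot 4, A→slot 3.
Slots: [1:E] [2:D] [3:A] [4:B]
4 of 5 scheduled.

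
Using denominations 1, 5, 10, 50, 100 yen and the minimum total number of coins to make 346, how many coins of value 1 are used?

346 = 3×100 + 4×10 + 1×5 + 1×1
Count of 1: 1

1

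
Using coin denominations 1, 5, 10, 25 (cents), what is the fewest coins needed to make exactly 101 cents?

101 − 4×25→1 − 1×1→0
Total coins = 4 + 1 = 5

5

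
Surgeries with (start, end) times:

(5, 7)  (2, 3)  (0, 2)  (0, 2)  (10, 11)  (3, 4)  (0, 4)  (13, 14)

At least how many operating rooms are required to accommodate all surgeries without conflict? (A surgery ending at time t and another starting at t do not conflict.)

3

Count concurrent intervals with a sweep; the peak is the room count.
Events (time:±→running): 0:+→1 0:+→2 0:+→3 … peak 3.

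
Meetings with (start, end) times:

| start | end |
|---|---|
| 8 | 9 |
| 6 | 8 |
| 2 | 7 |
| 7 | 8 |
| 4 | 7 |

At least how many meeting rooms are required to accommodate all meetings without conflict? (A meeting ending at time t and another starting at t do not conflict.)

3

The answer is the maximum number of intervals overlapping at any instant.
Events (time:±→running): 2:+→1 4:+→2 6:+→3 … peak 3.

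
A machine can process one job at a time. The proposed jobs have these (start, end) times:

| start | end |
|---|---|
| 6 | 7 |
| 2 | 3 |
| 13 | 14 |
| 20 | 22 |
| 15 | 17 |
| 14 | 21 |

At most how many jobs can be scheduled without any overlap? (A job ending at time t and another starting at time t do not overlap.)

5

Order by finish time; keep every interval that doesn't clash with the previous kept one.
Sorted by end: (2,3)  (6,7)  (13,14)  (15,17)  (14,21)  (20,22)
take (2,3); take (6,7); take (13,14); take (15,17); take (20,22).
Selected 5 jobs.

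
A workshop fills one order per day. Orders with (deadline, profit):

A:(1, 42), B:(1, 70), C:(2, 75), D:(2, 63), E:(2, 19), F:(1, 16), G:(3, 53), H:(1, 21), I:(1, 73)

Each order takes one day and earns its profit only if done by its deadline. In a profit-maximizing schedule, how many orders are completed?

3

Take jobs in profit order; each goes to the latest open slot no later than its deadline.
Profit order: C=75 I=73 B=70 D=63 G=53 A=42 H=21 E=19 F=16
Assign: C→slot 2, I→slot 1, B skipped, D skipped, G→slot 3, A skipped, H skipped, E skipped, F skipped.
Slots: [1:I] [2:C] [3:G]
3 of 9 scheduled.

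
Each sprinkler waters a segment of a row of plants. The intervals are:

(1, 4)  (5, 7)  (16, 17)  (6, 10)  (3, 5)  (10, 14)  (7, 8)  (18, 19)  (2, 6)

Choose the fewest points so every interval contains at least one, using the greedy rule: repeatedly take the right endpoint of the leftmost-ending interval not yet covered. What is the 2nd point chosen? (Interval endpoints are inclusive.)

By right end: [1,4]  [3,5]  [2,6]  [5,7]  [7,8]  [6,10]  [10,14]  [16,17]  [18,19]
[1,4] uncovered → point at 4; [5,7] uncovered → point at 7; [10,14] uncovered → point at 14; [16,17] uncovered → point at 17; [18,19] uncovered → point at 19.
Points: 4, 7, 14, 17, 19 (5 total).

7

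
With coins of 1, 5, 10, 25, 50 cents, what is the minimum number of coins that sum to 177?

177 = 3×50 + 1×25 + 2×1
Total coins = 3 + 1 + 2 = 6

6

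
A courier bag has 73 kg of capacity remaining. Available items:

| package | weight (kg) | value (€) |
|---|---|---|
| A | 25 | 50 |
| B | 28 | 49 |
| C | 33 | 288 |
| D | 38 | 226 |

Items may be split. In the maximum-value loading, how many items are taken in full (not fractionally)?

Order: C (288/33=8.73) > D (226/38=5.95) > A (50/25=2.00) > B (49/28=1.75)
Fill: take C (33 @ 288) → take D (38 @ 226) → take 2/25 of A → 4.00; 73/73 used.
2 item(s) taken whole; one partial (take 2/25 of A).

2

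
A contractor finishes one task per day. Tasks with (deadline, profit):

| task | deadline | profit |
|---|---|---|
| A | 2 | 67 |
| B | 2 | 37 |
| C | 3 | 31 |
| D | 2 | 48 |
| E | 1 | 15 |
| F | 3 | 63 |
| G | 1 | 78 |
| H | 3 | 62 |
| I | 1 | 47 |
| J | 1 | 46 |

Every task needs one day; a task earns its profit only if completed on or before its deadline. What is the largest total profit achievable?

208

Take jobs in profit order; each goes to the latest open slot no later than its deadline.
By profit: G(d1,78), A(d2,67), F(d3,63), H(d3,62), D(d2,48), I(d1,47), J(d1,46), B(d2,37), C(d3,31), E(d1,15)
G→slot 1; A→slot 2; F→slot 3; H skipped; D skipped; I skipped; J skipped; B skipped; C skipped; E skipped.
Profit = 78 + 67 + 63 = 208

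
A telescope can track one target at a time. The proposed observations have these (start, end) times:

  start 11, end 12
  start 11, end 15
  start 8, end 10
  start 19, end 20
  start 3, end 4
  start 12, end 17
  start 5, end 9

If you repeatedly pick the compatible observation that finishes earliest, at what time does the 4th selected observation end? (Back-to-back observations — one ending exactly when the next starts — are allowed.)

17

Order by finish time; keep every interval that doesn't clash with the previous kept one.
By end time: (3,4), (5,9), (8,10), (11,12), (11,15), (12,17), (19,20).
Pick (3,4); next start ≥ 4 → (5,9); next start ≥ 9 → (11,12); next start ≥ 12 → (12,17); next start ≥ 17 → (19,20).
Selected: (3,4) (5,9) (11,12) (12,17) (19,20)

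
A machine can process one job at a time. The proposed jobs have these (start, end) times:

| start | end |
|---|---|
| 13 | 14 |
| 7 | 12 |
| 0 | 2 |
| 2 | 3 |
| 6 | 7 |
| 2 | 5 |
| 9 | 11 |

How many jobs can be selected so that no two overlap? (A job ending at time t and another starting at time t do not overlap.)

5

Sorted by end: (0,2)  (2,3)  (2,5)  (6,7)  (9,11)  (7,12)  (13,14)
take (0,2); take (2,3); skip (2,5); take (6,7); take (9,11); skip (7,12); take (13,14).
Selected 5 jobs.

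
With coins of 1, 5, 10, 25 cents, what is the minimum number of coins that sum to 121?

7

121 = 4×25 + 2×10 + 1×1
Total coins = 4 + 2 + 1 = 7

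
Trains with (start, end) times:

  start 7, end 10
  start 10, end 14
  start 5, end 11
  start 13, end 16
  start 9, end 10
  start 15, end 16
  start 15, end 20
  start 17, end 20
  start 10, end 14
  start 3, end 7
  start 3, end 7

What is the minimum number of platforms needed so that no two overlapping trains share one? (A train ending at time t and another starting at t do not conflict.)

The answer is the maximum number of intervals overlapping at any instant.
starts: [3, 3, 5, 7, 9, 10, 10, 13, 15, 15, 17]
ends:   [7, 7, 10, 10, 11, 14, 14, 16, 16, 20, 20]
s3→1 s3→2 s5→3  — peak 3.

3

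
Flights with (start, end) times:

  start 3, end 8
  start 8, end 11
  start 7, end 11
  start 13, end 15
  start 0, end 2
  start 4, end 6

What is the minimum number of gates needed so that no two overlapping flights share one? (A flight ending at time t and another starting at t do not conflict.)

2

Count concurrent intervals with a sweep; the peak is the room count.
starts: [0, 3, 4, 7, 8, 13]
ends:   [2, 6, 8, 11, 11, 15]
s0→1 e2→0 s3→1 s4→2  — peak 2.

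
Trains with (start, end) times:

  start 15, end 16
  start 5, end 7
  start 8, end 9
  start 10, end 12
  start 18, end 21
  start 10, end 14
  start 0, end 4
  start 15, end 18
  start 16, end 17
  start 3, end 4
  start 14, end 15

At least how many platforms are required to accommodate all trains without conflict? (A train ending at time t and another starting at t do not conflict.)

2

Events (time:±→running): 0:+→1 3:+→2 … peak 2.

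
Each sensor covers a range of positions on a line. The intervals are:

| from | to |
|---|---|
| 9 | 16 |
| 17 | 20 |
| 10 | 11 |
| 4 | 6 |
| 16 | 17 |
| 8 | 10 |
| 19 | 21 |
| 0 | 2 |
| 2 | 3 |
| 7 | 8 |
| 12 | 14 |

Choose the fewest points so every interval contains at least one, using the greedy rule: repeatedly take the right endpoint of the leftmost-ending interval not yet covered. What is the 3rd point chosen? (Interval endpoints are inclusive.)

8

Sorted: [0,2] [2,3] [4,6] [7,8] [8,10] [10,11] [12,14] [9,16] [16,17] [17,20] [19,21]
{[0,2],[2,3]} hit by 2; {[4,6]} hit by 6; {[7,8],[8,10]} hit by 8; {[10,11]} hit by 11; {[12,14],[9,16]} hit by 14; {[16,17],[17,20]} hit by 17; {[19,21]} hit by 21.
Points: 2, 6, 8, 11, 14, 17, 21 (7 total).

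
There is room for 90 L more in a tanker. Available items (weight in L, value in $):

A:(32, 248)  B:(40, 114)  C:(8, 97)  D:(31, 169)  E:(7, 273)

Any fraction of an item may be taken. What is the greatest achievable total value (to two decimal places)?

821.20

Ratios (sorted): E 39.00, C 12.12, A 7.75, D 5.45, B 2.85
take E (7 @ 273); take C (8 @ 97); take A (32 @ 248); take D (31 @ 169); take 12/40 of B → 34.20. Capacity used 90/90.
Total value = 821.20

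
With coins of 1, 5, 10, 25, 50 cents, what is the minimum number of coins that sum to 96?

96 = 1×50 + 1×25 + 2×10 + 1×1
Total coins = 1 + 1 + 2 + 1 = 5

5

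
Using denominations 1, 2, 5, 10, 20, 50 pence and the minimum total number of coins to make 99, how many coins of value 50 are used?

99 = 1×50 + 2×20 + 1×5 + 2×2
Count of 50: 1

1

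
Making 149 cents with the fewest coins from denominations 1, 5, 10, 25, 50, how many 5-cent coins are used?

Use the largest denomination that fits, subtract, and repeat.
149 − 2×50→49 − 1×25→24 − 2×10→4 − 4×1→0
Count of 5: 0

0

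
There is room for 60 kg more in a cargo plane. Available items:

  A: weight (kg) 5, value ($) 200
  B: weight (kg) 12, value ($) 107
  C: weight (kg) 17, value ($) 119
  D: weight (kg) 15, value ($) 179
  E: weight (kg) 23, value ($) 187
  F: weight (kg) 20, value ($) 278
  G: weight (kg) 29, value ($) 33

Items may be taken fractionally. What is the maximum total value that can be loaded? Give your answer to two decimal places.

829.04

Order: A (200/5=40.00) > F (278/20=13.90) > D (179/15=11.93) > B (107/12=8.92) > E (187/23=8.13) > C (119/17=7.00) > G (33/29=1.14)
Fill: take A (5 @ 200) → take F (20 @ 278) → take D (15 @ 179) → take B (12 @ 107) → take 8/23 of E → 65.04; 60/60 used.
Total value = 829.04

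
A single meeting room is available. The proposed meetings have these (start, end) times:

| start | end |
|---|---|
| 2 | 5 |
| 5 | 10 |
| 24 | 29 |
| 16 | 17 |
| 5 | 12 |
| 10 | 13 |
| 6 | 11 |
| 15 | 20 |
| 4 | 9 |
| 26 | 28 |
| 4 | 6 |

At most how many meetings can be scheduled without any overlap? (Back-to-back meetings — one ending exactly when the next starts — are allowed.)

5

By end time: (2,5), (4,6), (4,9), (5,10), (6,11), (5,12), (10,13), (16,17), (15,20), (26,28), (24,29).
Pick (2,5); next start ≥ 5 → (5,10); next start ≥ 10 → (10,13); next start ≥ 13 → (16,17); next start ≥ 17 → (26,28).
Selected 5 meetings.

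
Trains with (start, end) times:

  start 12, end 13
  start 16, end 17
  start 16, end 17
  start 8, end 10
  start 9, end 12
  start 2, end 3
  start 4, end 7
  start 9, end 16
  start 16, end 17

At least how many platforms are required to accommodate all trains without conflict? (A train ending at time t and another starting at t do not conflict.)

3

The answer is the maximum number of intervals overlapping at any instant.
starts: [2, 4, 8, 9, 9, 12, 16, 16, 16]
ends:   [3, 7, 10, 12, 13, 16, 17, 17, 17]
s2→1 e3→0 s4→1 e7→0 s8→1 s9→2 s9→3  — peak 3.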